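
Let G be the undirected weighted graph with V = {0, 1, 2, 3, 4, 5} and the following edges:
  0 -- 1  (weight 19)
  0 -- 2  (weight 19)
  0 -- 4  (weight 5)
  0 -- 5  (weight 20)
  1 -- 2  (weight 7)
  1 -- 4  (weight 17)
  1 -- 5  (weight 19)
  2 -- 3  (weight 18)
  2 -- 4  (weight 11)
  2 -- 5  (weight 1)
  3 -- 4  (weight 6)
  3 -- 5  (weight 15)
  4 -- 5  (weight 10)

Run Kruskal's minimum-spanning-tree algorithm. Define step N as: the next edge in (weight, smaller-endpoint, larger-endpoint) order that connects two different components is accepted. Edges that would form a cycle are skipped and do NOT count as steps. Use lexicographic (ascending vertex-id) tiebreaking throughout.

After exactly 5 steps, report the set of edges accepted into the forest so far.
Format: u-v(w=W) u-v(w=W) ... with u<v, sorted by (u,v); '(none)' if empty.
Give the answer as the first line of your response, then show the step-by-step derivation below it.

0-4(w=5) 1-2(w=7) 2-5(w=1) 3-4(w=6) 4-5(w=10)

step 1: add edge 2-5 (w=1); MST = {2-5(w=1)}
step 2: add edge 0-4 (w=5); MST = {0-4(w=5) 2-5(w=1)}
step 3: add edge 3-4 (w=6); MST = {0-4(w=5) 2-5(w=1) 3-4(w=6)}
step 4: add edge 1-2 (w=7); MST = {0-4(w=5) 1-2(w=7) 2-5(w=1) 3-4(w=6)}
step 5: add edge 4-5 (w=10); MST = {0-4(w=5) 1-2(w=7) 2-5(w=1) 3-4(w=6) 4-5(w=10)}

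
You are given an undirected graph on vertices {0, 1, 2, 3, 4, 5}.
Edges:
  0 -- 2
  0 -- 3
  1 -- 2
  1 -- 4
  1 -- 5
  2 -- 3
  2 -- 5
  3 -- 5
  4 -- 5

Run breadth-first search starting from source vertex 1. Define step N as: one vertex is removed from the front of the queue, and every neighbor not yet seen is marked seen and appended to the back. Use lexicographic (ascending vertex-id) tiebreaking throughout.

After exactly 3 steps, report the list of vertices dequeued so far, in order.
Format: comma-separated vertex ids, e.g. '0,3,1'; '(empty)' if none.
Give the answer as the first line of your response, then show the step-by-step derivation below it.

1,2,4

step 1: dequeue 1; queue=[2,4,5]; order=1
step 2: dequeue 2; queue=[4,5,0,3]; order=1,2
step 3: dequeue 4; queue=[5,0,3]; order=1,2,4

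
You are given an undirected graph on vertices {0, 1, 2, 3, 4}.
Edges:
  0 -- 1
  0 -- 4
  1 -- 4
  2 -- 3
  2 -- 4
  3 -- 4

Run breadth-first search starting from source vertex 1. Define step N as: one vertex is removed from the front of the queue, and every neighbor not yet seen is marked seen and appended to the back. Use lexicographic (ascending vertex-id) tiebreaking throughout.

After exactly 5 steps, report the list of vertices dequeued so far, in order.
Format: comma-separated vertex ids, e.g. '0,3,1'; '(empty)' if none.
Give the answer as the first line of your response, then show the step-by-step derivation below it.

1,0,4,2,3

step 1: dequeue 1; queue=[0,4]; order=1
step 2: dequeue 0; queue=[4]; order=1,0
step 3: dequeue 4; queue=[2,3]; order=1,0,4
step 4: dequeue 2; queue=[3]; order=1,0,4,2
step 5: dequeue 3; queue=[(empty)]; order=1,0,4,2,3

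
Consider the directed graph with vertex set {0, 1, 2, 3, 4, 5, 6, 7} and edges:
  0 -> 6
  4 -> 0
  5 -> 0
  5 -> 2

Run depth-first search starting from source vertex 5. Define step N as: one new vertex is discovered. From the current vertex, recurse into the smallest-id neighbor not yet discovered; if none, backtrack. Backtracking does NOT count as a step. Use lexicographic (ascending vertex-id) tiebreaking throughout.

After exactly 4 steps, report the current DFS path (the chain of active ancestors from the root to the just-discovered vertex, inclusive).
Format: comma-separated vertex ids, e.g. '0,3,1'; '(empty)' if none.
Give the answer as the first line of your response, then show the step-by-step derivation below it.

5,2

step 1: discover 5; path=5; order=5
step 2: discover 0; path=5>0; order=5,0
step 3: discover 6; path=5>0>6; order=5,0,6
step 4: discover 2; path=5>2; order=5,0,6,2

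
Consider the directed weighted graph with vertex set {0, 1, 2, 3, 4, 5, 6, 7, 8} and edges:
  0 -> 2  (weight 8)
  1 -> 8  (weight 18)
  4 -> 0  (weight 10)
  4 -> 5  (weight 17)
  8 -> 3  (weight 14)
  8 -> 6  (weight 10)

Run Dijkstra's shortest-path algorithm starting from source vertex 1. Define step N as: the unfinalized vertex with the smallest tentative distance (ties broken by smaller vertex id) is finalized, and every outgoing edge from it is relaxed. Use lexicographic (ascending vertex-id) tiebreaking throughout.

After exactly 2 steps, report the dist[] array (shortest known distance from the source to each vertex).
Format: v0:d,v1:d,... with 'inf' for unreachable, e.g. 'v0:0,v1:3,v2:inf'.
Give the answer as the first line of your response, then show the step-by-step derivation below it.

v0:inf,v1:0,v2:inf,v3:32,v4:inf,v5:inf,v6:28,v7:inf,v8:18

step 1: dist = v0:inf,v1:0,v2:inf,v3:inf,v4:inf,v5:inf,v6:inf,v7:inf,v8:18
step 2: dist = v0:inf,v1:0,v2:inf,v3:32,v4:inf,v5:inf,v6:28,v7:inf,v8:18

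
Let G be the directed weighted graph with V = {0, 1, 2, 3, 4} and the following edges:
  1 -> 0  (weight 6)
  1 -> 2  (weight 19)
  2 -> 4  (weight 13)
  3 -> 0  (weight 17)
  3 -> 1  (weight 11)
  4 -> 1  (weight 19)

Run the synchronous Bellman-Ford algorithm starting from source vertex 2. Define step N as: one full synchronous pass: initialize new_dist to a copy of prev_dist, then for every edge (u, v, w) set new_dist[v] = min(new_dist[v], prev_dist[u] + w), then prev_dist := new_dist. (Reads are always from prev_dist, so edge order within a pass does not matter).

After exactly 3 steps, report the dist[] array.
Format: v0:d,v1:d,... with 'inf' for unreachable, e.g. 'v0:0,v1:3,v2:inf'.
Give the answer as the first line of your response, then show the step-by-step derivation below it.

v0:38,v1:32,v2:0,v3:inf,v4:13

step 1: dist = v0:inf,v1:inf,v2:0,v3:inf,v4:13
step 2: dist = v0:inf,v1:32,v2:0,v3:inf,v4:13
step 3: dist = v0:38,v1:32,v2:0,v3:inf,v4:13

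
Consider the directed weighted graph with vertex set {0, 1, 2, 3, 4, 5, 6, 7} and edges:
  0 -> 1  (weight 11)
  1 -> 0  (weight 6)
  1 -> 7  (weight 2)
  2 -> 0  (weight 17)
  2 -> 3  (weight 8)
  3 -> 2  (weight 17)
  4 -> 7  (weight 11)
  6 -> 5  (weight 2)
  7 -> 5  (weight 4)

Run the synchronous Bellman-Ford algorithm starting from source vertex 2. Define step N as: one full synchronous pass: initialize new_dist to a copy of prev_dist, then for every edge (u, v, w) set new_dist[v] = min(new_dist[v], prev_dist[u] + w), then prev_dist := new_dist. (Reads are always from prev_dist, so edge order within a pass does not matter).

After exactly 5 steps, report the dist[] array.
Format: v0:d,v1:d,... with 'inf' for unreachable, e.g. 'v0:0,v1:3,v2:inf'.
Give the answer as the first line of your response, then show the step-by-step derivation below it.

v0:17,v1:28,v2:0,v3:8,v4:inf,v5:34,v6:inf,v7:30

step 1: dist = v0:17,v1:inf,v2:0,v3:8,v4:inf,v5:inf,v6:inf,v7:inf
step 2: dist = v0:17,v1:28,v2:0,v3:8,v4:inf,v5:inf,v6:inf,v7:inf
step 3: dist = v0:17,v1:28,v2:0,v3:8,v4:inf,v5:inf,v6:inf,v7:30
step 4: dist = v0:17,v1:28,v2:0,v3:8,v4:inf,v5:34,v6:inf,v7:30
step 5: dist = v0:17,v1:28,v2:0,v3:8,v4:inf,v5:34,v6:inf,v7:30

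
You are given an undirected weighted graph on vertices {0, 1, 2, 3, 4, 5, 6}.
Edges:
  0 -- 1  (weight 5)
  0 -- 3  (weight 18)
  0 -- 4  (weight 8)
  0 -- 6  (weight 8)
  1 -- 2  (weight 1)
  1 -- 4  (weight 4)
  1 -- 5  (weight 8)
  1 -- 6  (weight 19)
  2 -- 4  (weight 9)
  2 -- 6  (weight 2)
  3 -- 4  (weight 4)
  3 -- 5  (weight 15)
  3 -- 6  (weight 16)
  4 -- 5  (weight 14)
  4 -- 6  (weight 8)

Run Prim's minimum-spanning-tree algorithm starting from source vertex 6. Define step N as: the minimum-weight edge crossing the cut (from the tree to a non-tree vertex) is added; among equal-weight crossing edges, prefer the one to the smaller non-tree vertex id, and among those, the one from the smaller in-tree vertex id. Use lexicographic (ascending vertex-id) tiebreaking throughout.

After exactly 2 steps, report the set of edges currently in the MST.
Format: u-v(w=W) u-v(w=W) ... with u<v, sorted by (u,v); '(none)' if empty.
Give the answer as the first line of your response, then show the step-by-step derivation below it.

1-2(w=1) 2-6(w=2)

step 1: add edge 2-6 (w=2); MST = {2-6(w=2)}
step 2: add edge 1-2 (w=1); MST = {1-2(w=1) 2-6(w=2)}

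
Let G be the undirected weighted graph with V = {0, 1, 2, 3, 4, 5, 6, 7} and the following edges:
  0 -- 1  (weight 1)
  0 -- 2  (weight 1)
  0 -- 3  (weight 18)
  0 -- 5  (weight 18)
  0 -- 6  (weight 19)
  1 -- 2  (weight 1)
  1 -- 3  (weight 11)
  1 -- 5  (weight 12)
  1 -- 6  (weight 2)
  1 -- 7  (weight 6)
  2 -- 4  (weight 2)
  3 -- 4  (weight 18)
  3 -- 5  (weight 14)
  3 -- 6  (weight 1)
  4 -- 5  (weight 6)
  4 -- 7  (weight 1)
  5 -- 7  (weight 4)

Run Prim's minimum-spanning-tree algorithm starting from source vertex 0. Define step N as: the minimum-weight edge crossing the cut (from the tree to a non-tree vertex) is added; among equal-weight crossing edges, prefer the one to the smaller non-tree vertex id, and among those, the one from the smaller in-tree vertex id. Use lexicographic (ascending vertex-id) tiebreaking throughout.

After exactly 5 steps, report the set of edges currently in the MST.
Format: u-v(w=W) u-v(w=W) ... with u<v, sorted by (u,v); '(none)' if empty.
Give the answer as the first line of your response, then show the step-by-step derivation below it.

0-1(w=1) 0-2(w=1) 1-6(w=2) 2-4(w=2) 4-7(w=1)

step 1: add edge 0-1 (w=1); MST = {0-1(w=1)}
step 2: add edge 0-2 (w=1); MST = {0-1(w=1) 0-2(w=1)}
step 3: add edge 2-4 (w=2); MST = {0-1(w=1) 0-2(w=1) 2-4(w=2)}
step 4: add edge 4-7 (w=1); MST = {0-1(w=1) 0-2(w=1) 2-4(w=2) 4-7(w=1)}
step 5: add edge 1-6 (w=2); MST = {0-1(w=1) 0-2(w=1) 1-6(w=2) 2-4(w=2) 4-7(w=1)}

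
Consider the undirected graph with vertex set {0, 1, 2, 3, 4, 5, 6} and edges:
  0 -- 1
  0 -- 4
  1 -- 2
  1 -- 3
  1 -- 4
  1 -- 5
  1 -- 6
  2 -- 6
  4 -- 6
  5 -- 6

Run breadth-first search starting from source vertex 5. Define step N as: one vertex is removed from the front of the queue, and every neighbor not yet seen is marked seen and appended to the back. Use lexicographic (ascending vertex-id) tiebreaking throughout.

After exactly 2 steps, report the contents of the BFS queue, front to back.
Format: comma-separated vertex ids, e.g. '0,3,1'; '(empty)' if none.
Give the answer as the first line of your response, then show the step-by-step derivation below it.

6,0,2,3,4

step 1: dequeue 5; queue=[1,6]; order=5
step 2: dequeue 1; queue=[6,0,2,3,4]; order=5,1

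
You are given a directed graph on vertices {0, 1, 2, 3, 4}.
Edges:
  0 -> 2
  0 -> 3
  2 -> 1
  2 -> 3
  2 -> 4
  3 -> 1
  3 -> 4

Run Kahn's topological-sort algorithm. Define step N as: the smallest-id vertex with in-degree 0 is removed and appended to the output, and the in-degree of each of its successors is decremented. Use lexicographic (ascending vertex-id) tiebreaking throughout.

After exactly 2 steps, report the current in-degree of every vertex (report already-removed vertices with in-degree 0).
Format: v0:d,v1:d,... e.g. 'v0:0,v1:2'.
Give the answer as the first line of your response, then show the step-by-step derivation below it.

v0:0,v1:1,v2:0,v3:0,v4:1

step 1: output 0; order=[0]; indeg=(0,2,0,1,2)
step 2: output 2; order=[0,2]; indeg=(0,1,0,0,1)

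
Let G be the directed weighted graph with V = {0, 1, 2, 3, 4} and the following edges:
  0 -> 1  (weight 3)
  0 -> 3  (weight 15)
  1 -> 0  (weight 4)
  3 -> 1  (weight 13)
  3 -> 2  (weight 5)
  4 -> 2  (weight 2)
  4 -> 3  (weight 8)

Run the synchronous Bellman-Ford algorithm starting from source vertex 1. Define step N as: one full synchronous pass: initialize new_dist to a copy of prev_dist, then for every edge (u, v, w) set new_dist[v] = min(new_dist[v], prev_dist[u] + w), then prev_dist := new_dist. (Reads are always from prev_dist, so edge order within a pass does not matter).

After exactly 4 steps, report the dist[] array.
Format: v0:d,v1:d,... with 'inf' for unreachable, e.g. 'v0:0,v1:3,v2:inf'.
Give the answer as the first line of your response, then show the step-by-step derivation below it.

v0:4,v1:0,v2:24,v3:19,v4:inf

step 1: dist = v0:4,v1:0,v2:inf,v3:inf,v4:inf
step 2: dist = v0:4,v1:0,v2:inf,v3:19,v4:inf
step 3: dist = v0:4,v1:0,v2:24,v3:19,v4:inf
step 4: dist = v0:4,v1:0,v2:24,v3:19,v4:inf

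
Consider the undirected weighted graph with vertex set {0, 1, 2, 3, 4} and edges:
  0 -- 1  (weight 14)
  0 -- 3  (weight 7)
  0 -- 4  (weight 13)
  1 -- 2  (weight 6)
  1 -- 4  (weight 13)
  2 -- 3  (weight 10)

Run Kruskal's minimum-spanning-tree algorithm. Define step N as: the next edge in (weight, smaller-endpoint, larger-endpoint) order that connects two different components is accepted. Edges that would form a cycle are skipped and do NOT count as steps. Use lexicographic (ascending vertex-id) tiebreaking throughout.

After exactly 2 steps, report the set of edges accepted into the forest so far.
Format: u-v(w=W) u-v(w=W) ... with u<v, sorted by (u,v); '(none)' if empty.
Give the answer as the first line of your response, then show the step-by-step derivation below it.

0-3(w=7) 1-2(w=6)

step 1: add edge 1-2 (w=6); MST = {1-2(w=6)}
step 2: add edge 0-3 (w=7); MST = {0-3(w=7) 1-2(w=6)}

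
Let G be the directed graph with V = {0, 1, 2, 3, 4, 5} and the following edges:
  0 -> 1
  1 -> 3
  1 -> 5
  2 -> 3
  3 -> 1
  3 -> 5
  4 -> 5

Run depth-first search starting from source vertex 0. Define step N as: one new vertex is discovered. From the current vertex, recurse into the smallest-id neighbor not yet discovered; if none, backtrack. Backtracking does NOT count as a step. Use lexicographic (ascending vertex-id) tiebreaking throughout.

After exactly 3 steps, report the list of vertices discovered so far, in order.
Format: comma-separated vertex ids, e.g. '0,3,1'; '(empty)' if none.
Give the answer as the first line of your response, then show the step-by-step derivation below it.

0,1,3

step 1: discover 0; path=0; order=0
step 2: discover 1; path=0>1; order=0,1
step 3: discover 3; path=0>1>3; order=0,1,3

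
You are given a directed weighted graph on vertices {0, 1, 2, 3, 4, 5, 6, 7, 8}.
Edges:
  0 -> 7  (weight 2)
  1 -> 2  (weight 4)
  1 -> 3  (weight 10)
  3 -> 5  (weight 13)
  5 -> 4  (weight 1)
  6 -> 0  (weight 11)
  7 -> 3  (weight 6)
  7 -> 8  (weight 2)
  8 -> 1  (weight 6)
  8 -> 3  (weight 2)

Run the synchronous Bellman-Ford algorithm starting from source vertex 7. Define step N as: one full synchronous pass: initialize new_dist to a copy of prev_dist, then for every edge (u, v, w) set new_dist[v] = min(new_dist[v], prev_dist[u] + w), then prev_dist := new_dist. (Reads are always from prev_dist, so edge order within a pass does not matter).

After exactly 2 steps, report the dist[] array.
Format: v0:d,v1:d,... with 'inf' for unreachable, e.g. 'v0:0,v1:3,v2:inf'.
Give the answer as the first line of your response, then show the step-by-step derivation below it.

v0:inf,v1:8,v2:inf,v3:4,v4:inf,v5:19,v6:inf,v7:0,v8:2

step 1: dist = v0:inf,v1:inf,v2:inf,v3:6,v4:inf,v5:inf,v6:inf,v7:0,v8:2
step 2: dist = v0:inf,v1:8,v2:inf,v3:4,v4:inf,v5:19,v6:inf,v7:0,v8:2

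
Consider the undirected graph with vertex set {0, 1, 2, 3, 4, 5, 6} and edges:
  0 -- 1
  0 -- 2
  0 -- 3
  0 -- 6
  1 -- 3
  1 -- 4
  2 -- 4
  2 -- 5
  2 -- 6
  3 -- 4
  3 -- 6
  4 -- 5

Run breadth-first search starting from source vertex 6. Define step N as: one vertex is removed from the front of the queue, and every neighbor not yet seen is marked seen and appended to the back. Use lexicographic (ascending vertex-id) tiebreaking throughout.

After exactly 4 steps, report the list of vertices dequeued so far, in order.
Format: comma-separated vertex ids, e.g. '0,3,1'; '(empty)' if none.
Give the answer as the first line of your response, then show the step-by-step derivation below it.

6,0,2,3

step 1: dequeue 6; queue=[0,2,3]; order=6
step 2: dequeue 0; queue=[2,3,1]; order=6,0
step 3: dequeue 2; queue=[3,1,4,5]; order=6,0,2
step 4: dequeue 3; queue=[1,4,5]; order=6,0,2,3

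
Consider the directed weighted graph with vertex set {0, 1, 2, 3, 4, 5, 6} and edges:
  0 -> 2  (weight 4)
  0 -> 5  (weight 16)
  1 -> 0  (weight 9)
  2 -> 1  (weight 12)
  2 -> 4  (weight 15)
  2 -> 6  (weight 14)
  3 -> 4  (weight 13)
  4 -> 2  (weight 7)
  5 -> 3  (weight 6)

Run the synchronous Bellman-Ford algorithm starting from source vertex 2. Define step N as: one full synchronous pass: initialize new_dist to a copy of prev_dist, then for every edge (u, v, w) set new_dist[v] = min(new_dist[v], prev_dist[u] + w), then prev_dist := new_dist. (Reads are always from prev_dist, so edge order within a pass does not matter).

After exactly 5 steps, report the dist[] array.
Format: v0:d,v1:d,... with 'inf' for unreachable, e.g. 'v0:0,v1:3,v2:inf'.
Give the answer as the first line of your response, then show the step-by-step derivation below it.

v0:21,v1:12,v2:0,v3:43,v4:15,v5:37,v6:14

step 1: dist = v0:inf,v1:12,v2:0,v3:inf,v4:15,v5:inf,v6:14
step 2: dist = v0:21,v1:12,v2:0,v3:inf,v4:15,v5:inf,v6:14
step 3: dist = v0:21,v1:12,v2:0,v3:inf,v4:15,v5:37,v6:14
step 4: dist = v0:21,v1:12,v2:0,v3:43,v4:15,v5:37,v6:14
step 5: dist = v0:21,v1:12,v2:0,v3:43,v4:15,v5:37,v6:14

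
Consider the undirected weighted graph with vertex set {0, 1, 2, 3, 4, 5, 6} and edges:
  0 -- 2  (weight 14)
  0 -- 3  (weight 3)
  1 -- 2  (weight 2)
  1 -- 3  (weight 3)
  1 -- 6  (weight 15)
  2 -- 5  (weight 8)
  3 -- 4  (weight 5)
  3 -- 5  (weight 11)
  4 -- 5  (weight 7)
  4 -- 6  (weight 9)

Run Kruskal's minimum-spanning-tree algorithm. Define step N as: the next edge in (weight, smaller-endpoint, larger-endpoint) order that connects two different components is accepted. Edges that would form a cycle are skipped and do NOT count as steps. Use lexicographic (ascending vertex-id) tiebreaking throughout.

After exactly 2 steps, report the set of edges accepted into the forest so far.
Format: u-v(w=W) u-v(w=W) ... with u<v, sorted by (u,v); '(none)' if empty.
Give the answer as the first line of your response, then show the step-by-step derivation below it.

0-3(w=3) 1-2(w=2)

step 1: add edge 1-2 (w=2); MST = {1-2(w=2)}
step 2: add edge 0-3 (w=3); MST = {0-3(w=3) 1-2(w=2)}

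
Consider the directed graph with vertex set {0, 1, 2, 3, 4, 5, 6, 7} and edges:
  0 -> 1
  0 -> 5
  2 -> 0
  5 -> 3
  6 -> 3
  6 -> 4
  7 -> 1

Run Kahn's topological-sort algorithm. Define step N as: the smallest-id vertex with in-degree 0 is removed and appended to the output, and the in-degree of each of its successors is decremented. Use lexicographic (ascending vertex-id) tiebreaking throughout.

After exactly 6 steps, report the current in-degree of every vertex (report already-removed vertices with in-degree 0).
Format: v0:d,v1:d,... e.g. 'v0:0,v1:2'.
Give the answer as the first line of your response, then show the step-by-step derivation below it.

v0:0,v1:1,v2:0,v3:0,v4:0,v5:0,v6:0,v7:0

step 1: output 2; order=[2]; indeg=(0,2,0,2,1,1,0,0)
step 2: output 0; order=[2,0]; indeg=(0,1,0,2,1,0,0,0)
step 3: output 5; order=[2,0,5]; indeg=(0,1,0,1,1,0,0,0)
step 4: output 6; order=[2,0,5,6]; indeg=(0,1,0,0,0,0,0,0)
step 5: output 3; order=[2,0,5,6,3]; indeg=(0,1,0,0,0,0,0,0)
step 6: output 4; order=[2,0,5,6,3,4]; indeg=(0,1,0,0,0,0,0,0)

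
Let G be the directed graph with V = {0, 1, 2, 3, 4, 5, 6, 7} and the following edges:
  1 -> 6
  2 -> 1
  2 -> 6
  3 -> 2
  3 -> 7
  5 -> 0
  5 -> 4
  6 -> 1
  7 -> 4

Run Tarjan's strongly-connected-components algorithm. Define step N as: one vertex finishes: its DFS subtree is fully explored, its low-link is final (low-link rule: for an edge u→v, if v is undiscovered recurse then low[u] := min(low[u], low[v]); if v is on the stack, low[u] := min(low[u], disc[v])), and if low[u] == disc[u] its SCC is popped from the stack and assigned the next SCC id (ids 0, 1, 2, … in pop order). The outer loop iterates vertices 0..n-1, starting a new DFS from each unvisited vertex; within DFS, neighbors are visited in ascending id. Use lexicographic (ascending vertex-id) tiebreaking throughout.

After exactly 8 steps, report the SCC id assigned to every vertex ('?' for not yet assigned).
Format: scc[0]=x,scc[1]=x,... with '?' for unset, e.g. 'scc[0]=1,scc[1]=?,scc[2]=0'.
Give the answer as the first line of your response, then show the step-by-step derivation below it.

scc[0]=0,scc[1]=1,scc[2]=2,scc[3]=5,scc[4]=3,scc[5]=6,scc[6]=1,scc[7]=4

step 1: low=(low[0]=0,low[1]=?,low[2]=?,low[3]=?,low[4]=?,low[5]=?,low[6]=?,low[7]=?); scc=(scc[0]=0,scc[1]=?,scc[2]=?,scc[3]=?,scc[4]=?,scc[5]=?,scc[6]=?,scc[7]=?)
step 2: low=(low[0]=0,low[1]=1,low[2]=?,low[3]=?,low[4]=?,low[5]=?,low[6]=1,low[7]=?); scc=(scc[0]=0,scc[1]=?,scc[2]=?,scc[3]=?,scc[4]=?,scc[5]=?,scc[6]=?,scc[7]=?)
step 3: low=(low[0]=0,low[1]=1,low[2]=?,low[3]=?,low[4]=?,low[5]=?,low[6]=1,low[7]=?); scc=(scc[0]=0,scc[1]=1,scc[2]=?,scc[3]=?,scc[4]=?,scc[5]=?,scc[6]=1,scc[7]=?)
step 4: low=(low[0]=0,low[1]=1,low[2]=3,low[3]=?,low[4]=?,low[5]=?,low[6]=1,low[7]=?); scc=(scc[0]=0,scc[1]=1,scc[2]=2,scc[3]=?,scc[4]=?,scc[5]=?,scc[6]=1,scc[7]=?)
step 5: low=(low[0]=0,low[1]=1,low[2]=3,low[3]=4,low[4]=6,low[5]=?,low[6]=1,low[7]=5); scc=(scc[0]=0,scc[1]=1,scc[2]=2,scc[3]=?,scc[4]=3,scc[5]=?,scc[6]=1,scc[7]=?)
step 6: low=(low[0]=0,low[1]=1,low[2]=3,low[3]=4,low[4]=6,low[5]=?,low[6]=1,low[7]=5); scc=(scc[0]=0,scc[1]=1,scc[2]=2,scc[3]=?,scc[4]=3,scc[5]=?,scc[6]=1,scc[7]=4)
step 7: low=(low[0]=0,low[1]=1,low[2]=3,low[3]=4,low[4]=6,low[5]=?,low[6]=1,low[7]=5); scc=(scc[0]=0,scc[1]=1,scc[2]=2,scc[3]=5,scc[4]=3,scc[5]=?,scc[6]=1,scc[7]=4)
step 8: low=(low[0]=0,low[1]=1,low[2]=3,low[3]=4,low[4]=6,low[5]=7,low[6]=1,low[7]=5); scc=(scc[0]=0,scc[1]=1,scc[2]=2,scc[3]=5,scc[4]=3,scc[5]=6,scc[6]=1,scc[7]=4)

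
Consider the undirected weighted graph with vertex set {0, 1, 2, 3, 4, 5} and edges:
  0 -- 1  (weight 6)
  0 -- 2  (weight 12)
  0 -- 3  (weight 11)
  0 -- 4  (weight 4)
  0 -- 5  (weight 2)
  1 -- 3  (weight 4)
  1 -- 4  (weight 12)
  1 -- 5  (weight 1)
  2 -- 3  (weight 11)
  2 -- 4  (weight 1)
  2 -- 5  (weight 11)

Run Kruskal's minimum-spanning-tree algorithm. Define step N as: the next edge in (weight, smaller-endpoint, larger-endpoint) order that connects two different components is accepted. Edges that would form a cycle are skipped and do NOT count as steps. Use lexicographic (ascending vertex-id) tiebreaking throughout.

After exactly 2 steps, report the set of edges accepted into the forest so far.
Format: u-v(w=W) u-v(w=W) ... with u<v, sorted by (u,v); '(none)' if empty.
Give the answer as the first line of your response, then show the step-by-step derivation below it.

1-5(w=1) 2-4(w=1)

step 1: add edge 1-5 (w=1); MST = {1-5(w=1)}
step 2: add edge 2-4 (w=1); MST = {1-5(w=1) 2-4(w=1)}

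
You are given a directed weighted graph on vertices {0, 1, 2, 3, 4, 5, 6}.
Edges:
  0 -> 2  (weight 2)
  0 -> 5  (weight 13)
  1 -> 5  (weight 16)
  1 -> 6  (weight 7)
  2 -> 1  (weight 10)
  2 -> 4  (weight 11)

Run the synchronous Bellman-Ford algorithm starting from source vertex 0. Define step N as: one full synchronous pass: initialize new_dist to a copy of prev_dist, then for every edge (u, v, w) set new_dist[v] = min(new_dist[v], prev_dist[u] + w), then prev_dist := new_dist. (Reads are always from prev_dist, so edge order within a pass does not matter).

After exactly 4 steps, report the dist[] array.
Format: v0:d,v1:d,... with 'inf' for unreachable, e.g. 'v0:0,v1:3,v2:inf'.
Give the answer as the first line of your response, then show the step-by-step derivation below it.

v0:0,v1:12,v2:2,v3:inf,v4:13,v5:13,v6:19

step 1: dist = v0:0,v1:inf,v2:2,v3:inf,v4:inf,v5:13,v6:inf
step 2: dist = v0:0,v1:12,v2:2,v3:inf,v4:13,v5:13,v6:inf
step 3: dist = v0:0,v1:12,v2:2,v3:inf,v4:13,v5:13,v6:19
step 4: dist = v0:0,v1:12,v2:2,v3:inf,v4:13,v5:13,v6:19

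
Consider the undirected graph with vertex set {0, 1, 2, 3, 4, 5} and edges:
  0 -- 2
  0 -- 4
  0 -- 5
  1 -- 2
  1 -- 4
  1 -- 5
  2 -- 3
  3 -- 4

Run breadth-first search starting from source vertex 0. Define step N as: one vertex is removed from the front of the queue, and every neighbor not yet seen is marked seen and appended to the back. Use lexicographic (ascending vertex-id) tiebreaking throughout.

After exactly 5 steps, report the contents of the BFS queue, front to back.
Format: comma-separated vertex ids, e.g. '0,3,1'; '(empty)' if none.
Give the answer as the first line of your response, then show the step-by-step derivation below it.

3

step 1: dequeue 0; queue=[2,4,5]; order=0
step 2: dequeue 2; queue=[4,5,1,3]; order=0,2
step 3: dequeue 4; queue=[5,1,3]; order=0,2,4
step 4: dequeue 5; queue=[1,3]; order=0,2,4,5
step 5: dequeue 1; queue=[3]; order=0,2,4,5,1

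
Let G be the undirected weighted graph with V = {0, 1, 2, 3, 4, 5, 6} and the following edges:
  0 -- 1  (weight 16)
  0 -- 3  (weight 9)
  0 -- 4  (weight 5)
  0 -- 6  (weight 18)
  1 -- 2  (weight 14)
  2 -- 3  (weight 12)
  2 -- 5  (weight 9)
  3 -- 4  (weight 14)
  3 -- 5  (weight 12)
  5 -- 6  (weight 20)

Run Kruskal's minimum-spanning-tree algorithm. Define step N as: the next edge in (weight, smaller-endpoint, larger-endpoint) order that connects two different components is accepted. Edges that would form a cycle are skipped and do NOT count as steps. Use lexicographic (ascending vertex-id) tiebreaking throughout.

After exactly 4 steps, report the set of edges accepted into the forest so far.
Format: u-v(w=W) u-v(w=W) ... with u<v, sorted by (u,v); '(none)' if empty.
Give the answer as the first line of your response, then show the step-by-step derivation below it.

0-3(w=9) 0-4(w=5) 2-3(w=12) 2-5(w=9)

step 1: add edge 0-4 (w=5); MST = {0-4(w=5)}
step 2: add edge 0-3 (w=9); MST = {0-3(w=9) 0-4(w=5)}
step 3: add edge 2-5 (w=9); MST = {0-3(w=9) 0-4(w=5) 2-5(w=9)}
step 4: add edge 2-3 (w=12); MST = {0-3(w=9) 0-4(w=5) 2-3(w=12) 2-5(w=9)}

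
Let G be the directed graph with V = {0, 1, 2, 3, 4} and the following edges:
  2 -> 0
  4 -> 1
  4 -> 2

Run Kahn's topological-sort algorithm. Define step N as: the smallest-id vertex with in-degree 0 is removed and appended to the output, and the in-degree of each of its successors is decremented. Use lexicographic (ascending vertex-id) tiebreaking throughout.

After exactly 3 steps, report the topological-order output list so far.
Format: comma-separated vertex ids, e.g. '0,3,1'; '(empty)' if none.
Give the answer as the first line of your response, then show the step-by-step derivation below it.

3,4,1

step 1: output 3; order=[3]; indeg=(1,1,1,0,0)
step 2: output 4; order=[3,4]; indeg=(1,0,0,0,0)
step 3: output 1; order=[3,4,1]; indeg=(1,0,0,0,0)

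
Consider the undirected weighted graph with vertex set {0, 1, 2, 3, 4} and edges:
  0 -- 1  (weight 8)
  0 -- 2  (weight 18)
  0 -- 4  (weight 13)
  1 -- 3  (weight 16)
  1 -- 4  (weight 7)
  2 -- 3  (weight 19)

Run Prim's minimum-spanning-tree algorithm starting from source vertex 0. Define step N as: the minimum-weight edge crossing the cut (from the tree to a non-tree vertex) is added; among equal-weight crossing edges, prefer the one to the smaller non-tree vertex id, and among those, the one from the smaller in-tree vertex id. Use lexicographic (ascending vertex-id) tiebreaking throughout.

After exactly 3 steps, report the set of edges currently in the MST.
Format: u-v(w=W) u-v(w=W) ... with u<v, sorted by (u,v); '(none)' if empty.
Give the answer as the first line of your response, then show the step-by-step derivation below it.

0-1(w=8) 1-3(w=16) 1-4(w=7)

step 1: add edge 0-1 (w=8); MST = {0-1(w=8)}
step 2: add edge 1-4 (w=7); MST = {0-1(w=8) 1-4(w=7)}
step 3: add edge 1-3 (w=16); MST = {0-1(w=8) 1-3(w=16) 1-4(w=7)}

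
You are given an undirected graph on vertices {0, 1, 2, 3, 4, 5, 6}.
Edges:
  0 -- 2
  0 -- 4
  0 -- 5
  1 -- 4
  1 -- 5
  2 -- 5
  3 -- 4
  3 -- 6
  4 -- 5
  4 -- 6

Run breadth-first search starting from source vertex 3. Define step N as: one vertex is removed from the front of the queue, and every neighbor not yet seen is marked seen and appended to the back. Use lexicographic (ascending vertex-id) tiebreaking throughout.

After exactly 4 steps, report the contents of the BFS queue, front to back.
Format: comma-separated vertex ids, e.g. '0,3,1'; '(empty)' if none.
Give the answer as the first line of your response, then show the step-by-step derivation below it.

1,5,2

step 1: dequeue 3; queue=[4,6]; order=3
step 2: dequeue 4; queue=[6,0,1,5]; order=3,4
step 3: dequeue 6; queue=[0,1,5]; order=3,4,6
step 4: dequeue 0; queue=[1,5,2]; order=3,4,6,0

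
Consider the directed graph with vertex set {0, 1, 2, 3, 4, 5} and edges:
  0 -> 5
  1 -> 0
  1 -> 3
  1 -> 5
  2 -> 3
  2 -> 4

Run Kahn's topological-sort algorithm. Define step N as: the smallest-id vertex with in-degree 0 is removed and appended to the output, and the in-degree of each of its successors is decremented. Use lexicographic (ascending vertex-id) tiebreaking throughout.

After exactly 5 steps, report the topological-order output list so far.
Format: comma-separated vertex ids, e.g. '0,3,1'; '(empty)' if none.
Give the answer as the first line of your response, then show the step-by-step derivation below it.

1,0,2,3,4

step 1: output 1; order=[1]; indeg=(0,0,0,1,1,1)
step 2: output 0; order=[1,0]; indeg=(0,0,0,1,1,0)
step 3: output 2; order=[1,0,2]; indeg=(0,0,0,0,0,0)
step 4: output 3; order=[1,0,2,3]; indeg=(0,0,0,0,0,0)
step 5: output 4; order=[1,0,2,3,4]; indeg=(0,0,0,0,0,0)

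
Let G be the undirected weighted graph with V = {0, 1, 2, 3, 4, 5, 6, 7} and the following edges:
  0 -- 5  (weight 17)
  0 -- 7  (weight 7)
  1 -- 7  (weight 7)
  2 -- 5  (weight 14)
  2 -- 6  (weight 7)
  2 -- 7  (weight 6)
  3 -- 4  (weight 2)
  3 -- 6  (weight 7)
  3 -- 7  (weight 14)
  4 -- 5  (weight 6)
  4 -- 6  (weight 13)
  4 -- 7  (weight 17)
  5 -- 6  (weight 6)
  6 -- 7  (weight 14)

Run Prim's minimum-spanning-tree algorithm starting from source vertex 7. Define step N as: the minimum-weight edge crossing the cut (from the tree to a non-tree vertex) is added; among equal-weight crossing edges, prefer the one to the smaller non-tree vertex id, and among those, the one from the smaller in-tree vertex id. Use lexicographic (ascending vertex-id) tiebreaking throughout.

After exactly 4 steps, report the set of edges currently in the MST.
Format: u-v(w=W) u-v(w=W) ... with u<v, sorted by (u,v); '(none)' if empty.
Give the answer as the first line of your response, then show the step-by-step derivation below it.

0-7(w=7) 1-7(w=7) 2-6(w=7) 2-7(w=6)

step 1: add edge 2-7 (w=6); MST = {2-7(w=6)}
step 2: add edge 0-7 (w=7); MST = {0-7(w=7) 2-7(w=6)}
step 3: add edge 1-7 (w=7); MST = {0-7(w=7) 1-7(w=7) 2-7(w=6)}
step 4: add edge 2-6 (w=7); MST = {0-7(w=7) 1-7(w=7) 2-6(w=7) 2-7(w=6)}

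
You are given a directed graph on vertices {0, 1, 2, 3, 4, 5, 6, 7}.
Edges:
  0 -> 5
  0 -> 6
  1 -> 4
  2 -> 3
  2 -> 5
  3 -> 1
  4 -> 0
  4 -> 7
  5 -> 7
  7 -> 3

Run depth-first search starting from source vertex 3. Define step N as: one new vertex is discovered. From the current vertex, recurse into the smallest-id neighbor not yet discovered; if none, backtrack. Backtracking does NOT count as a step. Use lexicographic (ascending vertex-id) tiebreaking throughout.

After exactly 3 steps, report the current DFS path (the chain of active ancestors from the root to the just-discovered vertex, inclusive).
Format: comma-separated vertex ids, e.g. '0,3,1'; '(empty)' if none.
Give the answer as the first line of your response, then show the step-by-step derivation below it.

3,1,4

step 1: discover 3; path=3; order=3
step 2: discover 1; path=3>1; order=3,1
step 3: discover 4; path=3>1>4; order=3,1,4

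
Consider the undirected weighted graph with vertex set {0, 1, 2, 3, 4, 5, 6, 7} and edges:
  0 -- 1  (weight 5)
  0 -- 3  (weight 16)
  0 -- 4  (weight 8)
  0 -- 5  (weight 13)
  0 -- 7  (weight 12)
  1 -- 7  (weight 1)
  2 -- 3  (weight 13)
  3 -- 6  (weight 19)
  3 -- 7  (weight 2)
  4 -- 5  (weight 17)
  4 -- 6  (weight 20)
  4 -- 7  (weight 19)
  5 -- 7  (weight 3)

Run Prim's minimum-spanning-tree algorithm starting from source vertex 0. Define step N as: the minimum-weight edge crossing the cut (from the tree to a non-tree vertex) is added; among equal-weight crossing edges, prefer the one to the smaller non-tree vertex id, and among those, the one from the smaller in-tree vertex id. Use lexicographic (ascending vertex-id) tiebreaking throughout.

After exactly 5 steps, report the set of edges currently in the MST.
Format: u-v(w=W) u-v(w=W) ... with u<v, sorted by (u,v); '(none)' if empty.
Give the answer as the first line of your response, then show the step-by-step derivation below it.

0-1(w=5) 0-4(w=8) 1-7(w=1) 3-7(w=2) 5-7(w=3)

step 1: add edge 0-1 (w=5); MST = {0-1(w=5)}
step 2: add edge 1-7 (w=1); MST = {0-1(w=5) 1-7(w=1)}
step 3: add edge 3-7 (w=2); MST = {0-1(w=5) 1-7(w=1) 3-7(w=2)}
step 4: add edge 5-7 (w=3); MST = {0-1(w=5) 1-7(w=1) 3-7(w=2) 5-7(w=3)}
step 5: add edge 0-4 (w=8); MST = {0-1(w=5) 0-4(w=8) 1-7(w=1) 3-7(w=2) 5-7(w=3)}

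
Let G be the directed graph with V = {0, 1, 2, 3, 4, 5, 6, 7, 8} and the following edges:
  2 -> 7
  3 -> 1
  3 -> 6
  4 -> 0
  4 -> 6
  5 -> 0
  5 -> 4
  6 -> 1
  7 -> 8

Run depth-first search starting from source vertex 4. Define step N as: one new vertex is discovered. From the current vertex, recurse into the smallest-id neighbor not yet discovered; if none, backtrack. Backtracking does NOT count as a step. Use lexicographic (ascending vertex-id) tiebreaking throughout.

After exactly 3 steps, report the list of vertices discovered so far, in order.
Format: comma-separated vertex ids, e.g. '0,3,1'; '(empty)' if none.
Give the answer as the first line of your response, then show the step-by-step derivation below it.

4,0,6

step 1: discover 4; path=4; order=4
step 2: discover 0; path=4>0; order=4,0
step 3: discover 6; path=4>6; order=4,0,6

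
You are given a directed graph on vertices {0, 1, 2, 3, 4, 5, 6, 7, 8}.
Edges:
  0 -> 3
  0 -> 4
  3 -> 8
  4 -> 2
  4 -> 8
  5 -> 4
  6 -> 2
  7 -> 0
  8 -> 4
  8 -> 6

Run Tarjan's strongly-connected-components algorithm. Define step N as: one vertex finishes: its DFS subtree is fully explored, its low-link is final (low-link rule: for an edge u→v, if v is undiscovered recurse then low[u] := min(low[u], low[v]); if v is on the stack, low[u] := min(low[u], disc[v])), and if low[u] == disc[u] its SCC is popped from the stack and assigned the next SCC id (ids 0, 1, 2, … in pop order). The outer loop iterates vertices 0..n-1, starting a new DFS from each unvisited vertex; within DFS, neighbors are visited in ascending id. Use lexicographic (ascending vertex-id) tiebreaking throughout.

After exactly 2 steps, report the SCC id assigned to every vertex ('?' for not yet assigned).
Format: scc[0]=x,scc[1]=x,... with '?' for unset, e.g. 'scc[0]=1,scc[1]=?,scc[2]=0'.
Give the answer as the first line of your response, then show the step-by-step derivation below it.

scc[0]=?,scc[1]=?,scc[2]=0,scc[3]=?,scc[4]=?,scc[5]=?,scc[6]=?,scc[7]=?,scc[8]=?

step 1: low=(low[0]=0,low[1]=?,low[2]=4,low[3]=1,low[4]=3,low[5]=?,low[6]=?,low[7]=?,low[8]=2); scc=(scc[0]=?,scc[1]=?,scc[2]=0,scc[3]=?,scc[4]=?,scc[5]=?,scc[6]=?,scc[7]=?,scc[8]=?)
step 2: low=(low[0]=0,low[1]=?,low[2]=4,low[3]=1,low[4]=2,low[5]=?,low[6]=?,low[7]=?,low[8]=2); scc=(scc[0]=?,scc[1]=?,scc[2]=0,scc[3]=?,scc[4]=?,scc[5]=?,scc[6]=?,scc[7]=?,scc[8]=?)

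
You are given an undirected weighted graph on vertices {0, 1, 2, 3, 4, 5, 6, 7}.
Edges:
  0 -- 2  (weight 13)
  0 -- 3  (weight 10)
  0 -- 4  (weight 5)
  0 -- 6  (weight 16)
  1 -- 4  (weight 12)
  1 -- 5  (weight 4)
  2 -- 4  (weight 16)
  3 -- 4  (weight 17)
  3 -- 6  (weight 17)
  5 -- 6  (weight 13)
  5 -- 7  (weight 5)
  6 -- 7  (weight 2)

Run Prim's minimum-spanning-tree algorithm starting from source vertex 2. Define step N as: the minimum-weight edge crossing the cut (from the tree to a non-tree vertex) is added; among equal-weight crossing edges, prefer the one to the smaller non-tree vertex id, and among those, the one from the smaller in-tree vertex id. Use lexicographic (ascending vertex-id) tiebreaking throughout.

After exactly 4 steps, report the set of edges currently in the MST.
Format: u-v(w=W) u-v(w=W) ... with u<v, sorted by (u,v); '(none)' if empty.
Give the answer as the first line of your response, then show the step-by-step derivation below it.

0-2(w=13) 0-3(w=10) 0-4(w=5) 1-4(w=12)

step 1: add edge 0-2 (w=13); MST = {0-2(w=13)}
step 2: add edge 0-4 (w=5); MST = {0-2(w=13) 0-4(w=5)}
step 3: add edge 0-3 (w=10); MST = {0-2(w=13) 0-3(w=10) 0-4(w=5)}
step 4: add edge 1-4 (w=12); MST = {0-2(w=13) 0-3(w=10) 0-4(w=5) 1-4(w=12)}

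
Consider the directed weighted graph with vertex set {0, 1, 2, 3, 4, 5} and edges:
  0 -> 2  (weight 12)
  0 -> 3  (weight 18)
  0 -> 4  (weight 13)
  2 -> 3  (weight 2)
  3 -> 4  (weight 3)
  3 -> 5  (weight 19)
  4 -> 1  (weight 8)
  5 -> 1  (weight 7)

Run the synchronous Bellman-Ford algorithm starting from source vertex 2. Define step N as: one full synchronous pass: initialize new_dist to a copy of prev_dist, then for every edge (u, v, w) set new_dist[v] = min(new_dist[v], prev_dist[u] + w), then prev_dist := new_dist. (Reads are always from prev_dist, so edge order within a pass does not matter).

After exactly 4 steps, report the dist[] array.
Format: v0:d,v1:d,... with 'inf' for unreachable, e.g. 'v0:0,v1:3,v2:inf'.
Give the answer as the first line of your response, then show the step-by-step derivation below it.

v0:inf,v1:13,v2:0,v3:2,v4:5,v5:21

step 1: dist = v0:inf,v1:inf,v2:0,v3:2,v4:inf,v5:inf
step 2: dist = v0:inf,v1:inf,v2:0,v3:2,v4:5,v5:21
step 3: dist = v0:inf,v1:13,v2:0,v3:2,v4:5,v5:21
step 4: dist = v0:inf,v1:13,v2:0,v3:2,v4:5,v5:21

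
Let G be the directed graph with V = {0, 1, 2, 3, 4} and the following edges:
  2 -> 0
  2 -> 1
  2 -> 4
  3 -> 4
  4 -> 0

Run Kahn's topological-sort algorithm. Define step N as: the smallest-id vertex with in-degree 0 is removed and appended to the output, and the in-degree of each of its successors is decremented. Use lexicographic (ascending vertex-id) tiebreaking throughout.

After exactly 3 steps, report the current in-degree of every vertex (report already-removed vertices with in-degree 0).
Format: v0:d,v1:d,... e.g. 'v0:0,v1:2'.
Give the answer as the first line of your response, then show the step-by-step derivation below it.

v0:1,v1:0,v2:0,v3:0,v4:0

step 1: output 2; order=[2]; indeg=(1,0,0,0,1)
step 2: output 1; order=[2,1]; indeg=(1,0,0,0,1)
step 3: output 3; order=[2,1,3]; indeg=(1,0,0,0,0)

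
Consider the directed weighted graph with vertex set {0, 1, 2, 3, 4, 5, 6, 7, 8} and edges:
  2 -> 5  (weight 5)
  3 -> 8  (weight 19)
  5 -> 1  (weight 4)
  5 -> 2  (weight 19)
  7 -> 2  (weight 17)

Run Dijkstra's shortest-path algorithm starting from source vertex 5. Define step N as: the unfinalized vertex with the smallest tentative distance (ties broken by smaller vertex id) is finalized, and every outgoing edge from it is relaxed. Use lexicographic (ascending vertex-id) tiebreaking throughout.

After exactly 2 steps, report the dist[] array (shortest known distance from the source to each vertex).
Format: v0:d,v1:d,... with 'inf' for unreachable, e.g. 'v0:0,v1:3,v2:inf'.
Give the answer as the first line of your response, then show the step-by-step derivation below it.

v0:inf,v1:4,v2:19,v3:inf,v4:inf,v5:0,v6:inf,v7:inf,v8:inf

step 1: dist = v0:inf,v1:4,v2:19,v3:inf,v4:inf,v5:0,v6:inf,v7:inf,v8:inf
step 2: dist = v0:inf,v1:4,v2:19,v3:inf,v4:inf,v5:0,v6:inf,v7:inf,v8:inf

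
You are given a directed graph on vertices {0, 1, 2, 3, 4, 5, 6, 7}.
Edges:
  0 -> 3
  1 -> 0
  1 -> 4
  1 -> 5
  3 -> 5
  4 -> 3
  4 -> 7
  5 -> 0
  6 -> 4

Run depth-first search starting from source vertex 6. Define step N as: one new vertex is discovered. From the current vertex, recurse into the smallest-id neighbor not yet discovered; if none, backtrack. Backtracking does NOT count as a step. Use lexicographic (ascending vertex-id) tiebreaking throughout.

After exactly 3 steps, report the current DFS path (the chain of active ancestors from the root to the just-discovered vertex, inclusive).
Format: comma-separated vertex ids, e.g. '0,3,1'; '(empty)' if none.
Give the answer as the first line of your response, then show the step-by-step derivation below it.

6,4,3

step 1: discover 6; path=6; order=6
step 2: discover 4; path=6>4; order=6,4
step 3: discover 3; path=6>4>3; order=6,4,3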